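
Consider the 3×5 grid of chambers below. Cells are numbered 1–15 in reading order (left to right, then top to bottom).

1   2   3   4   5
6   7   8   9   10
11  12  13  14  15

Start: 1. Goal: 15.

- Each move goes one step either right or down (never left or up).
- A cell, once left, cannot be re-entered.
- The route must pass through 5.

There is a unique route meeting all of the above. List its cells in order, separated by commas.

Moves only go right or down, so the column and row indices never decrease.
Route from 1: right 4 to 5, down 2 to 15 — 6 moves in all.
Check: all required cells visited.

1, 2, 3, 4, 5, 10, 15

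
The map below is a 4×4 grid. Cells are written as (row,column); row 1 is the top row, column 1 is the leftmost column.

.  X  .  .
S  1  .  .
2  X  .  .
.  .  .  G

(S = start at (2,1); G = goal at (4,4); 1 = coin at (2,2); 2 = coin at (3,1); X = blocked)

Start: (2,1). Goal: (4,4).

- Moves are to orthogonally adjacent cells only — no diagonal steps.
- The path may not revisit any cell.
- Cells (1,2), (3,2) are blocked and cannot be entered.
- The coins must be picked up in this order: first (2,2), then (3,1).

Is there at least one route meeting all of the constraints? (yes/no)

Even ignoring the required order, no revisit-free route from (2,1) to (4,4) manages to pass through all of (2,2) and (3,1): branching out from (2,1), every path either misses one of them or, having collected them, can no longer reach (4,4) without re-entering a cell.

no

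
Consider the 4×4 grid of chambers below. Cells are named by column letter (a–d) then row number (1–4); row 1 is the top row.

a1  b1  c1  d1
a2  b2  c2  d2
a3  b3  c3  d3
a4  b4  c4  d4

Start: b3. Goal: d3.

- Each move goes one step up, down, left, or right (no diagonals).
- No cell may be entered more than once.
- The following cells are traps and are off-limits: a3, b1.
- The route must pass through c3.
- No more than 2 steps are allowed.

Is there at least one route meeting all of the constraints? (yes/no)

One route that works: b3 → c3 → d3.

yes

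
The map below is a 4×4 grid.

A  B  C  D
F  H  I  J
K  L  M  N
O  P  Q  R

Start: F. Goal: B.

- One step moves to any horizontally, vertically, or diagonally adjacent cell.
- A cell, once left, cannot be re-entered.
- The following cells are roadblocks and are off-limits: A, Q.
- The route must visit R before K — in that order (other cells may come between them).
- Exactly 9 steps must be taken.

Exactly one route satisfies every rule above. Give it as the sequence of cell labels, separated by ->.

The waypoints must appear in the order R, K, with no cell reused.
Route from F: down-right to L, up-right to I, down-right to N, down to R, up-left to M, down-left to P, up-left to K, up-right to H, up to B — 9 moves in all.
Check: order respected (R at step 4, K at step 7); 9 moves as required.

F -> L -> I -> N -> R -> M -> P -> K -> H -> B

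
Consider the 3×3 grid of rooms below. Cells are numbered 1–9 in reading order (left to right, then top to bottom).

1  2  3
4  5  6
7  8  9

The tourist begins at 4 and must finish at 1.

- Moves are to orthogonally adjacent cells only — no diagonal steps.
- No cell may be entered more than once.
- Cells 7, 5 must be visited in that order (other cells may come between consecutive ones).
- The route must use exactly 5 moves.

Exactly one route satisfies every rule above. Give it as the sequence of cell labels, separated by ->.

The waypoints must appear in the order 7, 5, with no cell reused.
Route from 4: down 1 to 7, right 1 to 8, up 2 to 2, left 1 to 1 — 5 moves in all.
Check: order respected (7 at step 1, 5 at step 3); 5 moves as required.

4 -> 7 -> 8 -> 5 -> 2 -> 1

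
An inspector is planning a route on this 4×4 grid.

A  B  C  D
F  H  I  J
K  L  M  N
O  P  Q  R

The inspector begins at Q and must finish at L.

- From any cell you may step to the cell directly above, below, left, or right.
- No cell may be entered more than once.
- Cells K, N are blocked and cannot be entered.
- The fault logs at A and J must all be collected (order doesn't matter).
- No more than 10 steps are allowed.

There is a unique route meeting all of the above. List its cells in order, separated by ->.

The budget equals the shortest possible length, so every move has to be on a shortest route through the required cells.
Route from Q: 2× up (reaching I), right to J, up to D, 3× left (reaching A), down to F, right to H, down to L — 10 moves in all.
Check: all required cells visited; 10 ≤ 10 moves.

Q -> M -> I -> J -> D -> C -> B -> A -> F -> H -> L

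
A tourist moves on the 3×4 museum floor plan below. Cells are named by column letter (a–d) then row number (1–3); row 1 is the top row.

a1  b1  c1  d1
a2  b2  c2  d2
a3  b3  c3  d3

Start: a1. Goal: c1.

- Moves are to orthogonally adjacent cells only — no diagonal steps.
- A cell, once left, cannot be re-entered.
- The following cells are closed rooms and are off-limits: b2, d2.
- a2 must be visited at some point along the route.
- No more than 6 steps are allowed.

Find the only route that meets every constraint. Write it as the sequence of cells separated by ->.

Any route must reach a2 and still end at c1 within 6 moves, so the order of the required stops is forced.
Route from a1: down 2 to a3, right 2 to c3, up 2 to c1 — 6 moves in all.
Check: all required cells visited; 6 ≤ 6 moves.

a1 -> a2 -> a3 -> b3 -> c3 -> c2 -> c1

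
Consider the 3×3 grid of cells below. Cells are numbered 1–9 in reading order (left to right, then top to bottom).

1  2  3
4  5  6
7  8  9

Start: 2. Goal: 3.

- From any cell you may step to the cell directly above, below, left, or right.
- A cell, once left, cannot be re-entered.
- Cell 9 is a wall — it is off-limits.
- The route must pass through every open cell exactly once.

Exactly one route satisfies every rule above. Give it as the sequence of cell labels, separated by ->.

2 -> 1 -> 4 -> 7 -> 8 -> 5 -> 6 -> 3

Need to visit all 8 open cells exactly once, starting at 2 and ending at 3.
Cell 7 has only two open neighbours (4 and 8), so the path must pass straight through it: one of those is the cell it's entered from and the other is where it exits.
Route from 2: left to 1, 2× down (reaching 7), right to 8, up to 5, right to 6, up to 3 — 7 moves in all.
Check: all 8 open cells covered.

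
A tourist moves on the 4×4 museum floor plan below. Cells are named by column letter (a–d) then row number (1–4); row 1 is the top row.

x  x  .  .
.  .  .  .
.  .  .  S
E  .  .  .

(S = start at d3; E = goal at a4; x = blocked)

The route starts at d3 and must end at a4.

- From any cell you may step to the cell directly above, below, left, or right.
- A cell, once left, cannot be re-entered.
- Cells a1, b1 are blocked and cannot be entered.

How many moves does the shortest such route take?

The Manhattan distance from d3 to a4 is |3−4| + |4−1| = 4, so at least 4 moves are needed.
A route of 4 moves achieves this: d3 → d4 → c4 → b4 → a4.
Since 4 matches the lower bound, it is optimal.

4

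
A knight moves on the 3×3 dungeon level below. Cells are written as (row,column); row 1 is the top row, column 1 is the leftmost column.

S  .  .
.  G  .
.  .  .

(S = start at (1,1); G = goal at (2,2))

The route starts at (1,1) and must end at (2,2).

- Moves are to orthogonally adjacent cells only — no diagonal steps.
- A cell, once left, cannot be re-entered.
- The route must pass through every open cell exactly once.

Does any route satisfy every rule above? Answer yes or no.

yes

One route that works: (1,1) → (2,1) → (3,1) → (3,2) → (3,3) → (2,3) → (1,3) → (1,2) → (2,2).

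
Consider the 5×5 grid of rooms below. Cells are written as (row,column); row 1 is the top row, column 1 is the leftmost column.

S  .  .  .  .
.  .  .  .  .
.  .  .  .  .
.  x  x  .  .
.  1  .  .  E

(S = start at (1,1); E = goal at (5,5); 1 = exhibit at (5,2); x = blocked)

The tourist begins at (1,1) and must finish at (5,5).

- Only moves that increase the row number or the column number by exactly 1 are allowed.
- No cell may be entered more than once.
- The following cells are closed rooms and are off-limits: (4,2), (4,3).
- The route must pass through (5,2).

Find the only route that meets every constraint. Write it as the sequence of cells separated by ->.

Moves only go right or down, so the column and row indices never decrease.
Route from (1,1): down 4 to (5,1), right 4 to (5,5) — 8 moves in all.
Check: all required cells visited.

(1,1) -> (2,1) -> (3,1) -> (4,1) -> (5,1) -> (5,2) -> (5,3) -> (5,4) -> (5,5)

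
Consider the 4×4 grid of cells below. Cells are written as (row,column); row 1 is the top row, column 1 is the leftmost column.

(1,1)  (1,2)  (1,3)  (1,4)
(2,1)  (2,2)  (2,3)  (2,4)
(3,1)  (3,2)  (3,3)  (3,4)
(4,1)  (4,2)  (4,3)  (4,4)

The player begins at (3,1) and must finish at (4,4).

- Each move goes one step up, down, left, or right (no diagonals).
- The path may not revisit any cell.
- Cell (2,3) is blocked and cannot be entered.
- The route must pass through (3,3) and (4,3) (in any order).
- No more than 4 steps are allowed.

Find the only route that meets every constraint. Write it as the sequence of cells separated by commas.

(3,1), (3,2), (3,3), (4,3), (4,4)

Any route must reach (3,3) and (4,3) and still end at (4,4) within 4 moves, so the order of the required stops is forced.
Route from (3,1): right 2 to (3,3), down 1 to (4,3), right 1 to (4,4) — 4 moves in all.
Check: all required cells visited; 4 ≤ 4 moves.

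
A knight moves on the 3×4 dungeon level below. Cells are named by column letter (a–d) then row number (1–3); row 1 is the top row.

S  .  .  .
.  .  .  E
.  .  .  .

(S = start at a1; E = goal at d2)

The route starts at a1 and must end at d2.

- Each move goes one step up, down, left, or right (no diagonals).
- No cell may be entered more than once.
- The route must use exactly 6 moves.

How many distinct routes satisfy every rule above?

14

Need simple routes of exactly 6 moves from a1 to d2 (Manhattan distance 4, so 1 moves are spent on a detour and 1 undoing it).
Branch systematically from the start, pruning whenever the remaining move budget drops below the Manhattan distance to d2 or differs from it in parity. Grouping the completions by first move — via a2: 9; via b1: 5 — and summing: 9 + 5 = 14.
That gives 14 routes.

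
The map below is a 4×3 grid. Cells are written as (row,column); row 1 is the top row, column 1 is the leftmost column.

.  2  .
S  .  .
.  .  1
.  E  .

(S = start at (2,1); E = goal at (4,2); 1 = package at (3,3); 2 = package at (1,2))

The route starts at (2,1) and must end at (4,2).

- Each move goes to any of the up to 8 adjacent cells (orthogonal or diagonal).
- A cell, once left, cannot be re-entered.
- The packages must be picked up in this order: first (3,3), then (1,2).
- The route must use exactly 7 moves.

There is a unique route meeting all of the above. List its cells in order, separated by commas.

The waypoints must appear in the order (3,3), (1,2), with no cell reused.
Route from (2,1): down-right to (3,2), right to (3,3), up to (2,3), up-left to (1,2), down to (2,2), down-left to (3,1), down-right to (4,2) — 7 moves in all.
Check: order respected (1 at step 2, 2 at step 4); 7 moves as required.

(2,1), (3,2), (3,3), (2,3), (1,2), (2,2), (3,1), (4,2)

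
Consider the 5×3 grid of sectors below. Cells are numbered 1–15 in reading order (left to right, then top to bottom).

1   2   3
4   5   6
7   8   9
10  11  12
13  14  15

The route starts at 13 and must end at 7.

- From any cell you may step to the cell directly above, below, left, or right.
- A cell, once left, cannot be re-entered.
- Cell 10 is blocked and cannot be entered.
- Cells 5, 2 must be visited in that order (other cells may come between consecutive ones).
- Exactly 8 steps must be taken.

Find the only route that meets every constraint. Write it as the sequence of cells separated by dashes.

13 - 14 - 11 - 8 - 5 - 2 - 1 - 4 - 7

The waypoints must appear in the order 5, 2, with no cell reused.
Route from 13: right 1 to 14, up 4 to 2, left 1 to 1, down 2 to 7 — 8 moves in all.
Check: order respected (5 at step 4, 2 at step 5); 8 moves as required.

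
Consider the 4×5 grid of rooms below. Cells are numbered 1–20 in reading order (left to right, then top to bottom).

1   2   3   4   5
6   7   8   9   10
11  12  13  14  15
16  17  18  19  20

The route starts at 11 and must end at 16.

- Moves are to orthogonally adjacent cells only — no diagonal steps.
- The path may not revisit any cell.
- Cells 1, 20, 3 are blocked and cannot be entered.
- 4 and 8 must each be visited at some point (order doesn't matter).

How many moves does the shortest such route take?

13

Any route passes through 4 and 8 in some order between 11 and 16. Summing Manhattan distances along each leg and taking the cheapest ordering (11 → 4 → 8 → 16) gives a lower bound of 5 + 2 + 4 = 11 moves.
The shortest route satisfying every rule uses 13 moves: 11 → 6 → 7 → 8 → 9 → 4 → 5 → 10 → 15 → 14 → 19 → 18 → 17 → 16.
The bound of 11 isn't tight here; checking systematically, no route of length 11 through 12 satisfies every constraint, so 13 is the minimum.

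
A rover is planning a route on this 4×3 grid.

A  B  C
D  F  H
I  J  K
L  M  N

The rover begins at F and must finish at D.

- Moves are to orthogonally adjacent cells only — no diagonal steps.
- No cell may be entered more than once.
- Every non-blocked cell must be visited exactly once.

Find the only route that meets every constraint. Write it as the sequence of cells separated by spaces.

F J I L M N K H C B A D

Need to visit all 12 open cells exactly once, starting at F and ending at D.
Cell A has only two open neighbours (D and B), so the path must pass straight through it: one of those is the cell it's entered from and the other is where it exits.
Route from F: down 1 to J, left 1 to I, down 1 to L, right 2 to N, up 3 to C, left 2 to A, down 1 to D — 11 moves in all.
Check: all 12 open cells covered.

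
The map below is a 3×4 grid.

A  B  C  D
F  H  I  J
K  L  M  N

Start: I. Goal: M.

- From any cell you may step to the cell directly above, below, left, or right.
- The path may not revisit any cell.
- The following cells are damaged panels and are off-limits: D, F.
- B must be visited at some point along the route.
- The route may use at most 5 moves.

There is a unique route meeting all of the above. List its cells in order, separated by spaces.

I C B H L M

The budget equals the shortest possible length, so every move has to be on a shortest route through the required cells.
Route from I: up 1 to C, left 1 to B, down 2 to L, right 1 to M — 5 moves in all.
Check: all required cells visited; 5 ≤ 5 moves.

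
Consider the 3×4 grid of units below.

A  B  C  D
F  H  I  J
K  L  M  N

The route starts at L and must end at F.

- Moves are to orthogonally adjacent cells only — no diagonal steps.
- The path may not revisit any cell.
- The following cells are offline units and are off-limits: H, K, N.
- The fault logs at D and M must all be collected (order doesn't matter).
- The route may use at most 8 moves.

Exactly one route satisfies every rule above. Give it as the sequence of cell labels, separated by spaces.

L M I J D C B A F

The budget equals the shortest possible length, so every move has to be on a shortest route through the required cells.
Route from L: right 1 to M, up 1 to I, right 1 to J, up 1 to D, left 3 to A, down 1 to F — 8 moves in all.
Check: all required cells visited; 8 ≤ 8 moves.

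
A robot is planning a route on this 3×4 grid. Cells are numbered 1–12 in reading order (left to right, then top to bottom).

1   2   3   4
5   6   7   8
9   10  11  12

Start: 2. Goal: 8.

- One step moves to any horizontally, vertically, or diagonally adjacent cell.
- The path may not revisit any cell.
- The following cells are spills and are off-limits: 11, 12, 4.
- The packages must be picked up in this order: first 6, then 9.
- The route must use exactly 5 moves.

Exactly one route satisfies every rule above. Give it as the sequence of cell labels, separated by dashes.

2 - 6 - 9 - 10 - 7 - 8

The waypoints must appear in the order 6, 9, with no cell reused.
Route from 2: down 1 to 6, down-left 1 to 9, right 1 to 10, up-right 1 to 7, right 1 to 8 — 5 moves in all.
Check: order respected (6 at step 1, 9 at step 2); 5 moves as required.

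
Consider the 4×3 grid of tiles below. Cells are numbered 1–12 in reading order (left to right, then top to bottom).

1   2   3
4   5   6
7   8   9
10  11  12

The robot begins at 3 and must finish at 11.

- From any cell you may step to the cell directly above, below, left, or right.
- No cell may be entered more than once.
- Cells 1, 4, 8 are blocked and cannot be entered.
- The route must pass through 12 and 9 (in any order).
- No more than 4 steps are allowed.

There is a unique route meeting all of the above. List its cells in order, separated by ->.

3 -> 6 -> 9 -> 12 -> 11

Any route must reach 12 and 9 and still end at 11 within 4 moves, so the order of the required stops is forced.
Route from 3: down 3 to 12, left 1 to 11 — 4 moves in all.
Check: all required cells visited; 4 ≤ 4 moves.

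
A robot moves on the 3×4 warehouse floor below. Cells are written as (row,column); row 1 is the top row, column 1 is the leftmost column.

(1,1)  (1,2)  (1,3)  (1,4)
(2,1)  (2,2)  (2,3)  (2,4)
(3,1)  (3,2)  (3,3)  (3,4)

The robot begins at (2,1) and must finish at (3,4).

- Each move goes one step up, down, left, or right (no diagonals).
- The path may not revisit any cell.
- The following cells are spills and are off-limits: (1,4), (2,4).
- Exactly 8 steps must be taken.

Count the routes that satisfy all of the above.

Need simple routes of exactly 8 moves from (2,1) to (3,4) (Manhattan distance 4, so 2 moves are spent on a detour and 2 undoing it).
Enumerating: (2,1) (1,1) (1,2) (1,3) (2,3) (2,2) (3,2) (3,3) (3,4) | (2,1) (3,1) (3,2) (2,2) (1,2) (1,3) (2,3) (3,3) (3,4).
That gives 2 routes.

2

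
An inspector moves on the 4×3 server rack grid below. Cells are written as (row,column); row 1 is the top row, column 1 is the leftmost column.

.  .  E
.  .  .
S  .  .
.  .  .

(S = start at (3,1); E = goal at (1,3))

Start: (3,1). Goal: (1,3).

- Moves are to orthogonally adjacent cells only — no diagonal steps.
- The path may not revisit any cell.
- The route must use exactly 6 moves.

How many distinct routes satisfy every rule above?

Need simple routes of exactly 6 moves from (3,1) to (1,3) (Manhattan distance 4, so 1 moves are spent on a detour and 1 undoing it).
Branch systematically from the start, pruning whenever the remaining move budget drops below the Manhattan distance to (1,3) or differs from it in parity. Grouping the completions by first move — via (2,1): 2; via (4,1): 4; via (3,2): 3 — and summing: 2 + 4 + 3 = 9.
That gives 9 routes.

9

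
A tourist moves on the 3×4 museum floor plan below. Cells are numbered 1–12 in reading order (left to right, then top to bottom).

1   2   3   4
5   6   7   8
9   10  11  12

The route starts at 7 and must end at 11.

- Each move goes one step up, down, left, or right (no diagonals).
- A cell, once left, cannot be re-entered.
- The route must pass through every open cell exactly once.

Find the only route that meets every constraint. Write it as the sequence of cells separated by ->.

7 -> 6 -> 10 -> 9 -> 5 -> 1 -> 2 -> 3 -> 4 -> 8 -> 12 -> 11

Need to visit all 12 open cells exactly once, starting at 7 and ending at 11.
Cell 4 has only two open neighbours (8 and 3), so the path must pass straight through it: one of those is the cell it's entered from and the other is where it exits.
Route from 7: left to 6, down to 10, left to 9, 2× up (reaching 1), 3× right (reaching 4), 2× down (reaching 12), left to 11 — 11 moves in all.
Check: all 12 open cells covered.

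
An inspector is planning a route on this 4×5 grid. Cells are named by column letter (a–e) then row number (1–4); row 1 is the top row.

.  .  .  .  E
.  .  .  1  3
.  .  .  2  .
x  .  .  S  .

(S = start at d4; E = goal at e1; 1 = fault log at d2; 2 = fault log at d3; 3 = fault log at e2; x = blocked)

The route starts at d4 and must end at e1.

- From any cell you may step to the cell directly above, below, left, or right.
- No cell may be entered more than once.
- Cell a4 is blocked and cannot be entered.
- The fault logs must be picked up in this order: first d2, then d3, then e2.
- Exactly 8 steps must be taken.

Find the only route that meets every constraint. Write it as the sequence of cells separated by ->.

The waypoints must appear in the order d2, d3, e2, with no cell reused.
Route from d4: left to c4, 2× up (reaching c2), right to d2, down to d3, right to e3, 2× up (reaching e1) — 8 moves in all.
Check: order respected (1 at step 4, 2 at step 5, 3 at step 7); 8 moves as required.

d4 -> c4 -> c3 -> c2 -> d2 -> d3 -> e3 -> e2 -> e1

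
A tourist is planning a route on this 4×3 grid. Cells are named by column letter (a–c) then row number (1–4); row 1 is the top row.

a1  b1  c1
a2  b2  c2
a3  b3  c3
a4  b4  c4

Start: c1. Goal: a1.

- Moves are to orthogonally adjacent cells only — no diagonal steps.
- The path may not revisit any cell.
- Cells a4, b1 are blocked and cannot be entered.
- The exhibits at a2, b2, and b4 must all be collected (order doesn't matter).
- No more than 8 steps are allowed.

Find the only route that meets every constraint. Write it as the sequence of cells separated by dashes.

Any route must reach a2, b2, and b4 and still end at a1 within 8 moves, so the order of the required stops is forced.
Route from c1: down 3 to c4, left 1 to b4, up 2 to b2, left 1 to a2, up 1 to a1 — 8 moves in all.
Check: all required cells visited; 8 ≤ 8 moves.

c1 - c2 - c3 - c4 - b4 - b3 - b2 - a2 - a1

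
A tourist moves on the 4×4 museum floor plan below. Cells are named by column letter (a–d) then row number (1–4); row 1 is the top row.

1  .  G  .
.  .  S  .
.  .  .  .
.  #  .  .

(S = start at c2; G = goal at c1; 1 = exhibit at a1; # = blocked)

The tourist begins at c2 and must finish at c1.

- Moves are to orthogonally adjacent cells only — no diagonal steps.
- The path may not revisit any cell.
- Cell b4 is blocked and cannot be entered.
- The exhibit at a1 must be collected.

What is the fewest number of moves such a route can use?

5

Any route passes through a1 somewhere between c2 and c1. Summing Manhattan distances along the two legs (c2 → a1 → c1) gives a lower bound of 3 + 2 = 5 moves.
A route of 5 moves achieves this: c2 → b2 → a2 → a1 → b1 → c1.
Since 5 matches the lower bound, it is optimal.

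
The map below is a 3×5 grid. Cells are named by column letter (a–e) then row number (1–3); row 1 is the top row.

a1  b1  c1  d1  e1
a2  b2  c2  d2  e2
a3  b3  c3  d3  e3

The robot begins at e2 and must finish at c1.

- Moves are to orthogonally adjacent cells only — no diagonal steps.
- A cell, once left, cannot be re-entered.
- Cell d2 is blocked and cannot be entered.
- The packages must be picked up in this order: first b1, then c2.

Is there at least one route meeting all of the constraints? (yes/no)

yes

One route that works: e2 → e3 → d3 → c3 → b3 → a3 → a2 → a1 → b1 → b2 → c2 → c1.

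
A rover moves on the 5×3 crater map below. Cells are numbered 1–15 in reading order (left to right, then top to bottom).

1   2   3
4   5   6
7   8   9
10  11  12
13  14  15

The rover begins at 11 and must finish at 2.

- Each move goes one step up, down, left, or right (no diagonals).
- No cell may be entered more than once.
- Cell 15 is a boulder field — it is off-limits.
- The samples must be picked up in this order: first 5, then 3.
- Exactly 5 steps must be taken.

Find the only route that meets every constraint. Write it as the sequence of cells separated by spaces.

The waypoints must appear in the order 5, 3, with no cell reused.
Route from 11: 2× up (reaching 5), right to 6, up to 3, left to 2 — 5 moves in all.
Check: order respected (5 at step 2, 3 at step 4); 5 moves as required.

11 8 5 6 3 2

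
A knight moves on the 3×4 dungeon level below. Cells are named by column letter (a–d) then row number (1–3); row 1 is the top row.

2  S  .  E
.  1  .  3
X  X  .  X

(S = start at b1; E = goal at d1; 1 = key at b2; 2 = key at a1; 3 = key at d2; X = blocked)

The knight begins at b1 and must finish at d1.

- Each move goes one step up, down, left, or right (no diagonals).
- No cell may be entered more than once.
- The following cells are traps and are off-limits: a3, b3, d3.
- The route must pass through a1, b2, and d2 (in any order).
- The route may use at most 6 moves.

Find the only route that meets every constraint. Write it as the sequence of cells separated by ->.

b1 -> a1 -> a2 -> b2 -> c2 -> d2 -> d1

Any route must reach a1, b2, and d2 and still end at d1 within 6 moves, so the order of the required stops is forced.
Route from b1: left 1 to a1, down 1 to a2, right 3 to d2, up 1 to d1 — 6 moves in all.
Check: all required cells visited; 6 ≤ 6 moves.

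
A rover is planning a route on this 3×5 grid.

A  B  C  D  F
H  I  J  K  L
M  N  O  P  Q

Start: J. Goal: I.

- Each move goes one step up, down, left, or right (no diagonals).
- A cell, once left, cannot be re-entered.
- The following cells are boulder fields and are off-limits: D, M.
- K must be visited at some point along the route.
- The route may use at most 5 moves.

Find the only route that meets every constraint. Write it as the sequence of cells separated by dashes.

J - K - P - O - N - I

The 5-move cap with required stops at K leaves no slack for detours.
Route from J: right 1 to K, down 1 to P, left 2 to N, up 1 to I — 5 moves in all.
Check: all required cells visited; 5 ≤ 5 moves.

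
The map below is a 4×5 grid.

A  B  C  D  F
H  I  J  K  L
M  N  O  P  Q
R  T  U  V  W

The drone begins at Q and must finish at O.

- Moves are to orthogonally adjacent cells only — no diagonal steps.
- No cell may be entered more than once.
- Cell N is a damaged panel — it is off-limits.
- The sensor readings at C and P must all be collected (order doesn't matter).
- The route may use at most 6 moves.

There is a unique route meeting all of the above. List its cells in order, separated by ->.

The 6-move cap with required stops at C, P leaves no slack for detours.
Route from Q: left 1 to P, up 2 to D, left 1 to C, down 2 to O — 6 moves in all.
Check: all required cells visited; 6 ≤ 6 moves.

Q -> P -> K -> D -> C -> J -> O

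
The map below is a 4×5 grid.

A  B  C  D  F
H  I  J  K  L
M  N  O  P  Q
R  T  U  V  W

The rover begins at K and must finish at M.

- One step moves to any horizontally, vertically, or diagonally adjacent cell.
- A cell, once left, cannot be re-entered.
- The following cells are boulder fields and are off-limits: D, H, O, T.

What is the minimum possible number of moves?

3

With diagonal moves allowed, the Chebyshev distance max(|Δrow|,|Δcol|) from K to M is 3, so at least 3 moves are needed.
A route of 3 moves achieves this: K → C → I → M.
Since 3 matches the lower bound, it is optimal.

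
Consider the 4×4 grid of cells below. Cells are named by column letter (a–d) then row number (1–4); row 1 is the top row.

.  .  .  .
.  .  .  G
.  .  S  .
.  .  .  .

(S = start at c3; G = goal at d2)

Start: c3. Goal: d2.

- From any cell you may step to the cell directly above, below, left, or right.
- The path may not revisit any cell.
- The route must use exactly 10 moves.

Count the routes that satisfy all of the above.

Need simple routes of exactly 10 moves from c3 to d2 (Manhattan distance 2, so 4 moves are spent on a detour and 4 undoing it).
Branch systematically from the start, pruning whenever the remaining move budget drops below the Manhattan distance to d2 or differs from it in parity. Grouping the completions by first move — via c2: 5; via c4: 17; via b3: 8; via d3: 6 — and summing: 5 + 17 + 8 + 6 = 36.
That gives 36 routes.

36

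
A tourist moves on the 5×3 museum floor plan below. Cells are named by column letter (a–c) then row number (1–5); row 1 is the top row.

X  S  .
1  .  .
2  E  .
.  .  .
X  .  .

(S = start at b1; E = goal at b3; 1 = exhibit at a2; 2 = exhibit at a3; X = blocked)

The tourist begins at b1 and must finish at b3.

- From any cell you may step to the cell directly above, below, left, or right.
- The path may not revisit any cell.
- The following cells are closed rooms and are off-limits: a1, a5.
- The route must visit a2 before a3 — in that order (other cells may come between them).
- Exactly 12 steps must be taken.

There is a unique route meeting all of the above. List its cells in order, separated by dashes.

The waypoints must appear in the order a2, a3, with no cell reused.
Route from b1: right 1 to c1, down 1 to c2, left 2 to a2, down 2 to a4, right 1 to b4, down 1 to b5, right 1 to c5, up 2 to c3, left 1 to b3 — 12 moves in all.
Check: order respected (1 at step 4, 2 at step 5); 12 moves as required.

b1 - c1 - c2 - b2 - a2 - a3 - a4 - b4 - b5 - c5 - c4 - c3 - b3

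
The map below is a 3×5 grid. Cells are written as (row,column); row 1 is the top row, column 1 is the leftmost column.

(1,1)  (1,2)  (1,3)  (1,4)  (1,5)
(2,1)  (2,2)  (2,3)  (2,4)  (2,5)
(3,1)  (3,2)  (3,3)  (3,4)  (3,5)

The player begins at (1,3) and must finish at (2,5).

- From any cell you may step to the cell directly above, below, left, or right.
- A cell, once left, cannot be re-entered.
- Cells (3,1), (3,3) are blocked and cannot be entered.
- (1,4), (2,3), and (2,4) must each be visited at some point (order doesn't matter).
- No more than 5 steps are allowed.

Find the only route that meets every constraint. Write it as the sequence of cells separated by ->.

(1,3) -> (2,3) -> (2,4) -> (1,4) -> (1,5) -> (2,5)

The 5-move cap with required stops at (1,4), (2,3), (2,4) leaves no slack for detours.
Route from (1,3): down to (2,3), right to (2,4), up to (1,4), right to (1,5), down to (2,5) — 5 moves in all.
Check: all required cells visited; 5 ≤ 5 moves.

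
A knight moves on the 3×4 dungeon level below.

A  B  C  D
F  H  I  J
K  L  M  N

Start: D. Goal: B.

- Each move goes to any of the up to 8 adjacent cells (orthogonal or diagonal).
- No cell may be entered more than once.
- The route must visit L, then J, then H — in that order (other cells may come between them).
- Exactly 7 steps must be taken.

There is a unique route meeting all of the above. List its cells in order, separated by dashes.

The waypoints must appear in the order L, J, H, with no cell reused.
Route from D: down-left 2 to L, right 1 to M, up-right 1 to J, up-left 1 to C, down-left 1 to H, up 1 to B — 7 moves in all.
Check: order respected (L at step 2, J at step 4, H at step 6); 7 moves as required.

D - I - L - M - J - C - H - B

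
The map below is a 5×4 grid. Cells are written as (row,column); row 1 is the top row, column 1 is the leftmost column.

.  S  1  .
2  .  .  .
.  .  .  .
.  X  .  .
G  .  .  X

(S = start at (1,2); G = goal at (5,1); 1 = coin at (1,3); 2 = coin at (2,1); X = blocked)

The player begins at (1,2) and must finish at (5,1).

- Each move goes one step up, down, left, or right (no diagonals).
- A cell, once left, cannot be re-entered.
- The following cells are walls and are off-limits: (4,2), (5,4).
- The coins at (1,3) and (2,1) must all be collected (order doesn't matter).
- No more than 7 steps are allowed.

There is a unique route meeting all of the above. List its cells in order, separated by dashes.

(1,2) - (1,3) - (2,3) - (2,2) - (2,1) - (3,1) - (4,1) - (5,1)

The budget equals the shortest possible length, so every move has to be on a shortest route through the required cells.
Route from (1,2): right to (1,3), down to (2,3), 2× left (reaching (2,1)), 3× down (reaching (5,1)) — 7 moves in all.
Check: all required cells visited; 7 ≤ 7 moves.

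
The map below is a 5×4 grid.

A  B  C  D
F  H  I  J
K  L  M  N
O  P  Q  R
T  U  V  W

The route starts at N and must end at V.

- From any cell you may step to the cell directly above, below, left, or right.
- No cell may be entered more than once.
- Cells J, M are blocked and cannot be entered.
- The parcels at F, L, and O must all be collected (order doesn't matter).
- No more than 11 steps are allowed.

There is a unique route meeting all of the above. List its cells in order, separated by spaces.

N R Q P L H F K O T U V

The budget equals the shortest possible length, so every move has to be on a shortest route through the required cells.
Route from N: down 1 to R, left 2 to P, up 2 to H, left 1 to F, down 3 to T, right 2 to V — 11 moves in all.
Check: all required cells visited; 11 ≤ 11 moves.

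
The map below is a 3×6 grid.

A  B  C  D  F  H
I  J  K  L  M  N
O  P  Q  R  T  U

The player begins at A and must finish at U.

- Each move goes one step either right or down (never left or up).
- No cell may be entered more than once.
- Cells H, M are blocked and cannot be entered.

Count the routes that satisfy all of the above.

10

A right/down-only route from A to U makes exactly 2 down-moves and 5 right-moves in some order.
With no other constraints that would be C(7,2) = 21 routes.
Subtract routes through each blocked cell (inclusion–exclusion for overlaps): − through H: 1 − through M: 10 → 10.
That gives 10 routes.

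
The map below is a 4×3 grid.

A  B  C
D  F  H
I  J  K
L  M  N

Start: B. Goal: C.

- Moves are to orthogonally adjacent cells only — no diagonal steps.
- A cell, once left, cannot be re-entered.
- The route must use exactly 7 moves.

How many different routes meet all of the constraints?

5

Need simple routes of exactly 7 moves from B to C (Manhattan distance 1, so 3 moves are spent on a detour and 3 undoing it).
Enumerating: B F J M N K H C | B F D I J K H C | B A D I J F H C | B A D I J K H C | B A D F J K H C.
That gives 5 routes.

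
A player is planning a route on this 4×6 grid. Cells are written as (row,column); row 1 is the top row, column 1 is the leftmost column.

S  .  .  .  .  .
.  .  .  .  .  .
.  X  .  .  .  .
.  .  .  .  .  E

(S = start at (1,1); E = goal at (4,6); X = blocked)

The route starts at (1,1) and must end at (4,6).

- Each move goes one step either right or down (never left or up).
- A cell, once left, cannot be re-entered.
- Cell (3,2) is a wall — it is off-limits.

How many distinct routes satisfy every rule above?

A right/down-only route from (1,1) to (4,6) makes exactly 3 down-moves and 5 right-moves in some order.
With no other constraints that would be C(8,3) = 56 routes.
Subtract routes through each blocked cell (inclusion–exclusion for overlaps): − through (3,2): 15 → 41.
That gives 41 routes.

41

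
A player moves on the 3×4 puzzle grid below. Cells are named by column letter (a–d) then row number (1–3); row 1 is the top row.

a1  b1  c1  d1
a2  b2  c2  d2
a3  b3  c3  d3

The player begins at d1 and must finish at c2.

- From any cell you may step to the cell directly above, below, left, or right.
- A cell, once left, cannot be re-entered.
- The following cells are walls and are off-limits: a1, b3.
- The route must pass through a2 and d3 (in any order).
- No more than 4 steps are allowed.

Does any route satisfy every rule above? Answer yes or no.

no

Even ignoring the no-revisit rule, getting from d1 to c2, taking the cheapest ordering d1 → d3 → a2 → c2 needs at least 2 + 4 + 2 = 8 moves (Manhattan distance per leg), which exceeds the 4-move limit.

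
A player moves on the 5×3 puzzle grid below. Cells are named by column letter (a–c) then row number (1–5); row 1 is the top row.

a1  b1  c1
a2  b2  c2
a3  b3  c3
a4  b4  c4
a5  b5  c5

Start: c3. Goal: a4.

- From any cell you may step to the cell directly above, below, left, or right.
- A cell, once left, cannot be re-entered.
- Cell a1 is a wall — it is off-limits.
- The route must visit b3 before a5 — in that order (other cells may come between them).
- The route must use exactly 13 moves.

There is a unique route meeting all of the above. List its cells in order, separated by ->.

The waypoints must appear in the order b3, a5, with no cell reused.
Route from c3: 2× up (reaching c1), left to b1, down to b2, left to a2, down to a3, right to b3, down to b4, right to c4, down to c5, 2× left (reaching a5), up to a4 — 13 moves in all.
Check: order respected (b3 at step 7, a5 at step 12); 13 moves as required.

c3 -> c2 -> c1 -> b1 -> b2 -> a2 -> a3 -> b3 -> b4 -> c4 -> c5 -> b5 -> a5 -> a4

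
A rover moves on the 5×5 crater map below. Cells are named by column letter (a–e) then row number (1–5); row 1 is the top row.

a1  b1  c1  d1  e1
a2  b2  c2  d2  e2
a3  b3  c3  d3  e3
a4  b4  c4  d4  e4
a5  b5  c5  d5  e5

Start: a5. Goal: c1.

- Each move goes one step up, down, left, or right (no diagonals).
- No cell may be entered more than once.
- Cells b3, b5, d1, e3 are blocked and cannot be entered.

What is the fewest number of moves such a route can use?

6

The Manhattan distance from a5 to c1 is |5−1| + |1−3| = 6, so at least 6 moves are needed.
A route of 6 moves achieves this: a5 → a4 → a3 → a2 → a1 → b1 → c1.
Since 6 matches the lower bound, it is optimal.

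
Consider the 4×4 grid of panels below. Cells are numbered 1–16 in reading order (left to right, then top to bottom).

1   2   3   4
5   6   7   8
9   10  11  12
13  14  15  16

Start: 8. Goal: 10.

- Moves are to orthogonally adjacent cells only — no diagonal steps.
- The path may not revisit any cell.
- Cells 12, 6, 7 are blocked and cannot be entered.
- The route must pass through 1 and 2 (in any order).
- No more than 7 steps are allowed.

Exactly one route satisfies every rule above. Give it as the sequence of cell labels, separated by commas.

8, 4, 3, 2, 1, 5, 9, 10

The budget equals the shortest possible length, so every move has to be on a shortest route through the required cells.
Route from 8: up 1 to 4, left 3 to 1, down 2 to 9, right 1 to 10 — 7 moves in all.
Check: all required cells visited; 7 ≤ 7 moves.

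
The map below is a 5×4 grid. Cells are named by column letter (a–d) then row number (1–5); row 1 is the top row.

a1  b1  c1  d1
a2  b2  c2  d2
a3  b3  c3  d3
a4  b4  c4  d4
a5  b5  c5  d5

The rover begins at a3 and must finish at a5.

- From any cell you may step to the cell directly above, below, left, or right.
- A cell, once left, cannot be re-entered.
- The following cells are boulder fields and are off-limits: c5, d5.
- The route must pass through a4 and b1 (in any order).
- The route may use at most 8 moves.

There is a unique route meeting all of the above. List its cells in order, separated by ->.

Any route must reach a4 and b1 and still end at a5 within 8 moves, so the order of the required stops is forced.
Route from a3: up 2 to a1, right 1 to b1, down 3 to b4, left 1 to a4, down 1 to a5 — 8 moves in all.
Check: all required cells visited; 8 ≤ 8 moves.

a3 -> a2 -> a1 -> b1 -> b2 -> b3 -> b4 -> a4 -> a5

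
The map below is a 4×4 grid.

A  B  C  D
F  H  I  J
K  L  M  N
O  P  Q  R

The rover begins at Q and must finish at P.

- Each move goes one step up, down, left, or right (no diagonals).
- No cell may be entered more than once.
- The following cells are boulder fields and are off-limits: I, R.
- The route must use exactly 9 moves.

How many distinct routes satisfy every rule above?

2

Need simple routes of exactly 9 moves from Q to P (Manhattan distance 1, so 4 moves are spent on a detour and 4 undoing it).
Enumerating: Q M L H B A F K O P | Q M N J D C B H L P.
That gives 2 routes.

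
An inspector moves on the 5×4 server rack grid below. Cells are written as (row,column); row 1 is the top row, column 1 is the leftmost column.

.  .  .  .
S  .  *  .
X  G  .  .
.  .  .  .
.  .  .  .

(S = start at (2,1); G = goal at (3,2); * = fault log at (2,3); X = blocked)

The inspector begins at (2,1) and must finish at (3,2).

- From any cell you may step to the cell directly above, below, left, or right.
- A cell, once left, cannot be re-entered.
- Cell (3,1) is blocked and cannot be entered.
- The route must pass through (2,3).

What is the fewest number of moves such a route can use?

Any route passes through (2,3) somewhere between (2,1) and (3,2). Summing Manhattan distances along the two legs ((2,1) → (2,3) → (3,2)) gives a lower bound of 2 + 2 = 4 moves.
A route of 4 moves achieves this: (2,1) → (2,2) → (2,3) → (3,3) → (3,2).
Since 4 matches the lower bound, it is optimal.

4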